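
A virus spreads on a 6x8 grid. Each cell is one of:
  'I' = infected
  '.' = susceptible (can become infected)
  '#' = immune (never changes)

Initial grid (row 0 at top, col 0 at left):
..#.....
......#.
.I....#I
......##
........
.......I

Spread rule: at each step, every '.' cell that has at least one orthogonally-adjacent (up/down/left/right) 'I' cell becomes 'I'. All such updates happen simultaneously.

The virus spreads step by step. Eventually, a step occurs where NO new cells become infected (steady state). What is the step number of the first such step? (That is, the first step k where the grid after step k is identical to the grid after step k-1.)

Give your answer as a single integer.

Step 0 (initial): 3 infected
Step 1: +7 new -> 10 infected
Step 2: +10 new -> 20 infected
Step 3: +10 new -> 30 infected
Step 4: +11 new -> 41 infected
Step 5: +2 new -> 43 infected
Step 6: +0 new -> 43 infected

Answer: 6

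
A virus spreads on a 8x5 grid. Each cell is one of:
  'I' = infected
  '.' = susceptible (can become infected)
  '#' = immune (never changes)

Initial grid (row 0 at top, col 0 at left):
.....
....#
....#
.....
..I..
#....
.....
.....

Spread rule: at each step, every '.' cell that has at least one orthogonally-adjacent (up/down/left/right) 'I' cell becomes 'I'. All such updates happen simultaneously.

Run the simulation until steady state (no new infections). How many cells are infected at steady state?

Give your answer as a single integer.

Answer: 37

Derivation:
Step 0 (initial): 1 infected
Step 1: +4 new -> 5 infected
Step 2: +8 new -> 13 infected
Step 3: +9 new -> 22 infected
Step 4: +8 new -> 30 infected
Step 5: +5 new -> 35 infected
Step 6: +2 new -> 37 infected
Step 7: +0 new -> 37 infected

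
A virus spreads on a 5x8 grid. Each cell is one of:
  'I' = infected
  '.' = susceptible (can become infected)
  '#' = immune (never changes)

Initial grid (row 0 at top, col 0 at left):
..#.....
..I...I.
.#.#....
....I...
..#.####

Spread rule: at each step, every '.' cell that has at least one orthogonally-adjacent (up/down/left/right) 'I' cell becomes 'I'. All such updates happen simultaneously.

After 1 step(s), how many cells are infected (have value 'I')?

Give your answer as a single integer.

Step 0 (initial): 3 infected
Step 1: +10 new -> 13 infected

Answer: 13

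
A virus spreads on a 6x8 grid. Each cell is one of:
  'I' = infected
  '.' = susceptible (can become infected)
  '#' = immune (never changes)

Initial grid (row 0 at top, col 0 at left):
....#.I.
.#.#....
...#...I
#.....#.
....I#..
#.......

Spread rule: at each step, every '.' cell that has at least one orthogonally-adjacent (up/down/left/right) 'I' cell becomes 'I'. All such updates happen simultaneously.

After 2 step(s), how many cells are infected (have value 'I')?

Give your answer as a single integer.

Step 0 (initial): 3 infected
Step 1: +9 new -> 12 infected
Step 2: +9 new -> 21 infected

Answer: 21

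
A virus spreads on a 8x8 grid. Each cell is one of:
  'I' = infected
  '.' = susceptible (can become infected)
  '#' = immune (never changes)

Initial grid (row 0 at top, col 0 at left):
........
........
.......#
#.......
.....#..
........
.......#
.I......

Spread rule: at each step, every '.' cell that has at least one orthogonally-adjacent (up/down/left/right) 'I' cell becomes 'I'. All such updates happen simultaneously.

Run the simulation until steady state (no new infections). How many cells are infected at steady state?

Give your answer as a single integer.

Answer: 60

Derivation:
Step 0 (initial): 1 infected
Step 1: +3 new -> 4 infected
Step 2: +4 new -> 8 infected
Step 3: +5 new -> 13 infected
Step 4: +6 new -> 19 infected
Step 5: +6 new -> 25 infected
Step 6: +8 new -> 33 infected
Step 7: +6 new -> 39 infected
Step 8: +7 new -> 46 infected
Step 9: +5 new -> 51 infected
Step 10: +4 new -> 55 infected
Step 11: +2 new -> 57 infected
Step 12: +2 new -> 59 infected
Step 13: +1 new -> 60 infected
Step 14: +0 new -> 60 infected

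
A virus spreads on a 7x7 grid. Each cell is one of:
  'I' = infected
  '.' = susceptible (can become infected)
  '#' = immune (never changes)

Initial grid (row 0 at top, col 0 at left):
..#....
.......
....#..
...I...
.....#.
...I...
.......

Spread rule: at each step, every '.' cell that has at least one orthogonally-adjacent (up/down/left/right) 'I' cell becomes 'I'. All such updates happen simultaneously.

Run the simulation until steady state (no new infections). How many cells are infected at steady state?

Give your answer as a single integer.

Step 0 (initial): 2 infected
Step 1: +7 new -> 9 infected
Step 2: +10 new -> 19 infected
Step 3: +12 new -> 31 infected
Step 4: +9 new -> 40 infected
Step 5: +4 new -> 44 infected
Step 6: +2 new -> 46 infected
Step 7: +0 new -> 46 infected

Answer: 46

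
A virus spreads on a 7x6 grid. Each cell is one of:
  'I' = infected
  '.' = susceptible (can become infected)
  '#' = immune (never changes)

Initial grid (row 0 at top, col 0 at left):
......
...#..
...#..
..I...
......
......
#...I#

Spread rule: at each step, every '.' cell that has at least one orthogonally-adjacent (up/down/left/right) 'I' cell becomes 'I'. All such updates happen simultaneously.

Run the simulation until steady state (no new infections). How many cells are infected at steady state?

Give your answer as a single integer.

Answer: 38

Derivation:
Step 0 (initial): 2 infected
Step 1: +6 new -> 8 infected
Step 2: +11 new -> 19 infected
Step 3: +9 new -> 28 infected
Step 4: +6 new -> 34 infected
Step 5: +3 new -> 37 infected
Step 6: +1 new -> 38 infected
Step 7: +0 new -> 38 infected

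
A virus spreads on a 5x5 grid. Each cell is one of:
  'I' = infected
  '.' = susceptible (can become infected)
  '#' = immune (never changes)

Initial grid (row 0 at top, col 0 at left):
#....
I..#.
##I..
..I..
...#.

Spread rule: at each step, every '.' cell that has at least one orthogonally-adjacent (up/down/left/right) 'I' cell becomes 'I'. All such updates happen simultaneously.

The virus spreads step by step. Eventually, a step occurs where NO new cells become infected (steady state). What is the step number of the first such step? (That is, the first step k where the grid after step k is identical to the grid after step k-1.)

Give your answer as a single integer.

Step 0 (initial): 3 infected
Step 1: +6 new -> 9 infected
Step 2: +6 new -> 15 infected
Step 3: +4 new -> 19 infected
Step 4: +1 new -> 20 infected
Step 5: +0 new -> 20 infected

Answer: 5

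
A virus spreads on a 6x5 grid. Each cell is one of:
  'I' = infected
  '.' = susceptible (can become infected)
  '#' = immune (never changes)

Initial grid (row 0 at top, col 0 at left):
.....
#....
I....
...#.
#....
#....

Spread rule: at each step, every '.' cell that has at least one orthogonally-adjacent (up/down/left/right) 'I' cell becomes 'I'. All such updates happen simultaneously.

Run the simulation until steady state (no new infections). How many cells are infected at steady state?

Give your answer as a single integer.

Step 0 (initial): 1 infected
Step 1: +2 new -> 3 infected
Step 2: +3 new -> 6 infected
Step 3: +5 new -> 11 infected
Step 4: +6 new -> 17 infected
Step 5: +5 new -> 22 infected
Step 6: +3 new -> 25 infected
Step 7: +1 new -> 26 infected
Step 8: +0 new -> 26 infected

Answer: 26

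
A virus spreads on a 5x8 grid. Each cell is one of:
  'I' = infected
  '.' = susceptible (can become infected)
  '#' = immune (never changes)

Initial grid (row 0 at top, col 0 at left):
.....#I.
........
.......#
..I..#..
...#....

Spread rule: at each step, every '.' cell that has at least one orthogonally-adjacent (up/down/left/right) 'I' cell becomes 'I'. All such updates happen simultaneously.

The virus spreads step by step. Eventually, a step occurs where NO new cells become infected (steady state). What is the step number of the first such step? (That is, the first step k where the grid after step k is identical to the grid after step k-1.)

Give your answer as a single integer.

Answer: 6

Derivation:
Step 0 (initial): 2 infected
Step 1: +6 new -> 8 infected
Step 2: +9 new -> 17 infected
Step 3: +10 new -> 27 infected
Step 4: +7 new -> 34 infected
Step 5: +2 new -> 36 infected
Step 6: +0 new -> 36 infected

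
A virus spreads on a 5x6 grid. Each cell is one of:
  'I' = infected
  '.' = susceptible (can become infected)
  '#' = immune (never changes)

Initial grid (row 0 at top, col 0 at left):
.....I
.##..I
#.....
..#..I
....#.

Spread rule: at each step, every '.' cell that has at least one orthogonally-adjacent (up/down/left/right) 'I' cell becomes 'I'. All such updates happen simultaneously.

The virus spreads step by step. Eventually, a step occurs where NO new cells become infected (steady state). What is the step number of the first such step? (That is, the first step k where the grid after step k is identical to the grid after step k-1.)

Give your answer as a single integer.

Step 0 (initial): 3 infected
Step 1: +5 new -> 8 infected
Step 2: +4 new -> 12 infected
Step 3: +3 new -> 15 infected
Step 4: +3 new -> 18 infected
Step 5: +3 new -> 21 infected
Step 6: +3 new -> 24 infected
Step 7: +1 new -> 25 infected
Step 8: +0 new -> 25 infected

Answer: 8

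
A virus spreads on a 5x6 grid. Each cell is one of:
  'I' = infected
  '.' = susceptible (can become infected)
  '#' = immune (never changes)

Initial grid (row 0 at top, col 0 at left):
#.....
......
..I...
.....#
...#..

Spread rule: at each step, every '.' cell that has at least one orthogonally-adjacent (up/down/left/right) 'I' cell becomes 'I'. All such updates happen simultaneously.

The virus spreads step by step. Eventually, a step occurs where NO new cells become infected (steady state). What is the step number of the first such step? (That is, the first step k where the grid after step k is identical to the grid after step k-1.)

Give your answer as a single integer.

Step 0 (initial): 1 infected
Step 1: +4 new -> 5 infected
Step 2: +8 new -> 13 infected
Step 3: +8 new -> 21 infected
Step 4: +4 new -> 25 infected
Step 5: +2 new -> 27 infected
Step 6: +0 new -> 27 infected

Answer: 6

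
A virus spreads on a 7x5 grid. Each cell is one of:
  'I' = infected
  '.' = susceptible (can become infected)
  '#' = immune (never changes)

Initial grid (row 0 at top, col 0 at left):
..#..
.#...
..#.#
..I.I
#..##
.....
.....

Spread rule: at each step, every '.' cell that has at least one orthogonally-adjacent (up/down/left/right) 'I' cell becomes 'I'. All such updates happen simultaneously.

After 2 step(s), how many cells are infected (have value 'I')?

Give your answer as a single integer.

Answer: 10

Derivation:
Step 0 (initial): 2 infected
Step 1: +3 new -> 5 infected
Step 2: +5 new -> 10 infected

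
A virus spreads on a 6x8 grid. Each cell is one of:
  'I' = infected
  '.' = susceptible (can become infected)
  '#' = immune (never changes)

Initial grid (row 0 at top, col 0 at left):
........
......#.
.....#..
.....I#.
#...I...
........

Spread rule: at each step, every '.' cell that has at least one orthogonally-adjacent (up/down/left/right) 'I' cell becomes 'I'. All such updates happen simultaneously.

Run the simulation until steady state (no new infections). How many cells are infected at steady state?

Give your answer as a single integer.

Step 0 (initial): 2 infected
Step 1: +4 new -> 6 infected
Step 2: +6 new -> 12 infected
Step 3: +7 new -> 19 infected
Step 4: +8 new -> 27 infected
Step 5: +7 new -> 34 infected
Step 6: +6 new -> 40 infected
Step 7: +3 new -> 43 infected
Step 8: +1 new -> 44 infected
Step 9: +0 new -> 44 infected

Answer: 44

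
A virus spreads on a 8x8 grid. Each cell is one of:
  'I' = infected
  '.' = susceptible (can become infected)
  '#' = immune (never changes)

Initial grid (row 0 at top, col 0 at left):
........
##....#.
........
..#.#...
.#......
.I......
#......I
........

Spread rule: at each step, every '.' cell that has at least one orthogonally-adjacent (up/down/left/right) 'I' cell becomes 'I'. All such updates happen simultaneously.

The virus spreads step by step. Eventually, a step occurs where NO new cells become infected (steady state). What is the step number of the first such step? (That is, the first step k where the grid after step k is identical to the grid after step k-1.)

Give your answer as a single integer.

Step 0 (initial): 2 infected
Step 1: +6 new -> 8 infected
Step 2: +9 new -> 17 infected
Step 3: +11 new -> 28 infected
Step 4: +9 new -> 37 infected
Step 5: +5 new -> 42 infected
Step 6: +5 new -> 47 infected
Step 7: +5 new -> 52 infected
Step 8: +3 new -> 55 infected
Step 9: +1 new -> 56 infected
Step 10: +1 new -> 57 infected
Step 11: +0 new -> 57 infected

Answer: 11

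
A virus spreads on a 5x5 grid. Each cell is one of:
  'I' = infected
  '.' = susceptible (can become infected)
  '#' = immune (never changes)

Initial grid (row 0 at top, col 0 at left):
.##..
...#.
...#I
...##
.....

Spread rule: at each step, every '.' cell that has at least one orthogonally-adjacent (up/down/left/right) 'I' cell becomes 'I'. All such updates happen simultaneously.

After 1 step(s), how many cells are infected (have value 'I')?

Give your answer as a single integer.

Answer: 2

Derivation:
Step 0 (initial): 1 infected
Step 1: +1 new -> 2 infected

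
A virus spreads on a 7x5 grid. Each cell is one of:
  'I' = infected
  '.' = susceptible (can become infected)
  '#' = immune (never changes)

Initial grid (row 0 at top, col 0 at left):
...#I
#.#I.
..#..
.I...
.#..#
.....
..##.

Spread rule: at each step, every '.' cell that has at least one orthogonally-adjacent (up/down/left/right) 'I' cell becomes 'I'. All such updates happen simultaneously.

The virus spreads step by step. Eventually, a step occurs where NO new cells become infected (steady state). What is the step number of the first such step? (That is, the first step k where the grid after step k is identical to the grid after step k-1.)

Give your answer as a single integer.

Answer: 7

Derivation:
Step 0 (initial): 3 infected
Step 1: +5 new -> 8 infected
Step 2: +6 new -> 14 infected
Step 3: +5 new -> 19 infected
Step 4: +5 new -> 24 infected
Step 5: +2 new -> 26 infected
Step 6: +1 new -> 27 infected
Step 7: +0 new -> 27 infected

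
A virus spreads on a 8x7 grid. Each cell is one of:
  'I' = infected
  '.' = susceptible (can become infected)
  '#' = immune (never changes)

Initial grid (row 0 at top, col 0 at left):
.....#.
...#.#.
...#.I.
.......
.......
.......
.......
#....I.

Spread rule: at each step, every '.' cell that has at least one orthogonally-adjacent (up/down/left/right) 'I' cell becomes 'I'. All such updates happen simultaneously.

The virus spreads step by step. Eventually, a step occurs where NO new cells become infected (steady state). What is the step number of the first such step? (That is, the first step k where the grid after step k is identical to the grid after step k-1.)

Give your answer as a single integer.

Step 0 (initial): 2 infected
Step 1: +6 new -> 8 infected
Step 2: +9 new -> 17 infected
Step 3: +9 new -> 26 infected
Step 4: +6 new -> 32 infected
Step 5: +6 new -> 38 infected
Step 6: +7 new -> 45 infected
Step 7: +5 new -> 50 infected
Step 8: +1 new -> 51 infected
Step 9: +0 new -> 51 infected

Answer: 9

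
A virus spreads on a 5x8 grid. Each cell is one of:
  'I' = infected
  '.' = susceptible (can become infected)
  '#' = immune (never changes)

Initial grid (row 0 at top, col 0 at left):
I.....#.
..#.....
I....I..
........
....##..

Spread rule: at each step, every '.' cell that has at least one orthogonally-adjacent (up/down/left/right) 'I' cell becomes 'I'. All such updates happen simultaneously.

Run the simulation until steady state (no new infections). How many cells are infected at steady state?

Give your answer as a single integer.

Answer: 36

Derivation:
Step 0 (initial): 3 infected
Step 1: +8 new -> 11 infected
Step 2: +12 new -> 23 infected
Step 3: +9 new -> 32 infected
Step 4: +4 new -> 36 infected
Step 5: +0 new -> 36 infected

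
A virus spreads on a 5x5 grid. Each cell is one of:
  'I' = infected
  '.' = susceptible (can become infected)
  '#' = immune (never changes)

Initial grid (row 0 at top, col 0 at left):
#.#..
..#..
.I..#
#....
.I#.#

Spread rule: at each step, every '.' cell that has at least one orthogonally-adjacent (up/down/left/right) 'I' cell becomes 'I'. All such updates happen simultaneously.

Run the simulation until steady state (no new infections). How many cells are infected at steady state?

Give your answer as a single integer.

Answer: 18

Derivation:
Step 0 (initial): 2 infected
Step 1: +5 new -> 7 infected
Step 2: +4 new -> 11 infected
Step 3: +2 new -> 13 infected
Step 4: +4 new -> 17 infected
Step 5: +1 new -> 18 infected
Step 6: +0 new -> 18 infected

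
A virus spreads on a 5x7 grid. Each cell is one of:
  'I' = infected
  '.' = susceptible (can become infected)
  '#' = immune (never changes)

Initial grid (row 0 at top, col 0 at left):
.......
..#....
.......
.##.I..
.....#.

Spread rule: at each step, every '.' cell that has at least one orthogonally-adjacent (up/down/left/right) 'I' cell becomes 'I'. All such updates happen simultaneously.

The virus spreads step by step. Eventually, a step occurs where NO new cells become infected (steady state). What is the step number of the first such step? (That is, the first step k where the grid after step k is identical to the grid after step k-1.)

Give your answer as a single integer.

Answer: 8

Derivation:
Step 0 (initial): 1 infected
Step 1: +4 new -> 5 infected
Step 2: +5 new -> 10 infected
Step 3: +7 new -> 17 infected
Step 4: +5 new -> 22 infected
Step 5: +5 new -> 27 infected
Step 6: +3 new -> 30 infected
Step 7: +1 new -> 31 infected
Step 8: +0 new -> 31 infected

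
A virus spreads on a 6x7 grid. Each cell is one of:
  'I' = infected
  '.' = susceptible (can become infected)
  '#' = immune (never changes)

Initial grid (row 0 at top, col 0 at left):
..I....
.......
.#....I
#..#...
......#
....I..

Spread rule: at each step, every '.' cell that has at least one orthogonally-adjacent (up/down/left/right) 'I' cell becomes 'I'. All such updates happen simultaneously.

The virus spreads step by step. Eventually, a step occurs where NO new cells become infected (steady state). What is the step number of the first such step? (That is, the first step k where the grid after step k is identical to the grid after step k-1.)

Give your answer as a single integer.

Answer: 6

Derivation:
Step 0 (initial): 3 infected
Step 1: +9 new -> 12 infected
Step 2: +14 new -> 26 infected
Step 3: +7 new -> 33 infected
Step 4: +4 new -> 37 infected
Step 5: +1 new -> 38 infected
Step 6: +0 new -> 38 infected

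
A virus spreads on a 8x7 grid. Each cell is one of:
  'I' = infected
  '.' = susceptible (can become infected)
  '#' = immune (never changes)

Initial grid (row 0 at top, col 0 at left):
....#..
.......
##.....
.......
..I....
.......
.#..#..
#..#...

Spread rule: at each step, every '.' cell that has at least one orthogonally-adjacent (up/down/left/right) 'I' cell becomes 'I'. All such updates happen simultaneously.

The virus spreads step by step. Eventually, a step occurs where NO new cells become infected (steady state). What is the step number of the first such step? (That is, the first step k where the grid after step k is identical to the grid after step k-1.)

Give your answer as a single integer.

Step 0 (initial): 1 infected
Step 1: +4 new -> 5 infected
Step 2: +8 new -> 13 infected
Step 3: +9 new -> 22 infected
Step 4: +9 new -> 31 infected
Step 5: +8 new -> 39 infected
Step 6: +5 new -> 44 infected
Step 7: +4 new -> 48 infected
Step 8: +1 new -> 49 infected
Step 9: +0 new -> 49 infected

Answer: 9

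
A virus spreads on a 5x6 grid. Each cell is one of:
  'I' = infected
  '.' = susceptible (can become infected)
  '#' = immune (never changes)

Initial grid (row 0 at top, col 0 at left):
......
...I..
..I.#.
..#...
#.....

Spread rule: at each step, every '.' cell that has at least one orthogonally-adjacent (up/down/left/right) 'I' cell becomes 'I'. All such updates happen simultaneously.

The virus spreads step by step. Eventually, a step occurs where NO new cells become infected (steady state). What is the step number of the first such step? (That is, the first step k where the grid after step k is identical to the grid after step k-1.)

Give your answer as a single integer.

Answer: 6

Derivation:
Step 0 (initial): 2 infected
Step 1: +5 new -> 7 infected
Step 2: +7 new -> 14 infected
Step 3: +8 new -> 22 infected
Step 4: +4 new -> 26 infected
Step 5: +1 new -> 27 infected
Step 6: +0 new -> 27 infected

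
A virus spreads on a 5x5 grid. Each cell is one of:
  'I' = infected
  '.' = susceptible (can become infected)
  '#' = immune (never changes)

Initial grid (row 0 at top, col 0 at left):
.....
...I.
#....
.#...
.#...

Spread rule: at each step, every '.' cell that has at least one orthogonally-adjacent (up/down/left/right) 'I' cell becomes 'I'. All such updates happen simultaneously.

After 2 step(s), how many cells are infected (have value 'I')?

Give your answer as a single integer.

Step 0 (initial): 1 infected
Step 1: +4 new -> 5 infected
Step 2: +6 new -> 11 infected

Answer: 11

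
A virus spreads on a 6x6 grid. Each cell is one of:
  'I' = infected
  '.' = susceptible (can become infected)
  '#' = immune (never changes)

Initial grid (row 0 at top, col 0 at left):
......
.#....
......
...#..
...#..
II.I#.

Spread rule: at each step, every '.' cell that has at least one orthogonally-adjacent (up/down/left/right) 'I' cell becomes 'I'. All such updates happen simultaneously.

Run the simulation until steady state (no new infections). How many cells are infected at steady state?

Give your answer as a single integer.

Answer: 32

Derivation:
Step 0 (initial): 3 infected
Step 1: +3 new -> 6 infected
Step 2: +3 new -> 9 infected
Step 3: +3 new -> 12 infected
Step 4: +2 new -> 14 infected
Step 5: +3 new -> 17 infected
Step 6: +4 new -> 21 infected
Step 7: +4 new -> 25 infected
Step 8: +4 new -> 29 infected
Step 9: +2 new -> 31 infected
Step 10: +1 new -> 32 infected
Step 11: +0 new -> 32 infected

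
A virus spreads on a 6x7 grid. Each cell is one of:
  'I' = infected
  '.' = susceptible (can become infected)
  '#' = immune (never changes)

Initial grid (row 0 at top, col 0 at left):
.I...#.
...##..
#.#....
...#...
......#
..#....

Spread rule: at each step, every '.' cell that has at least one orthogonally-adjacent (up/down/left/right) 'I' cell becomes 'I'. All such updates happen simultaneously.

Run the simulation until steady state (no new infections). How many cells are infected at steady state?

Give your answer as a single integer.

Answer: 34

Derivation:
Step 0 (initial): 1 infected
Step 1: +3 new -> 4 infected
Step 2: +4 new -> 8 infected
Step 3: +2 new -> 10 infected
Step 4: +3 new -> 13 infected
Step 5: +3 new -> 16 infected
Step 6: +2 new -> 18 infected
Step 7: +2 new -> 20 infected
Step 8: +3 new -> 23 infected
Step 9: +3 new -> 26 infected
Step 10: +4 new -> 30 infected
Step 11: +2 new -> 32 infected
Step 12: +1 new -> 33 infected
Step 13: +1 new -> 34 infected
Step 14: +0 new -> 34 infected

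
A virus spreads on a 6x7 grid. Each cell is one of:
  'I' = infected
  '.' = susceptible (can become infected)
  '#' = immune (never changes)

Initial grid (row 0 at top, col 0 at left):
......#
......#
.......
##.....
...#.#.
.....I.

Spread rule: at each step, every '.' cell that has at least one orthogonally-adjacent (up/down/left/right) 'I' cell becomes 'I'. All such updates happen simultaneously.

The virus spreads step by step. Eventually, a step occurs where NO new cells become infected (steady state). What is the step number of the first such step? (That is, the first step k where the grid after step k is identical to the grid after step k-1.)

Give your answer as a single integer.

Step 0 (initial): 1 infected
Step 1: +2 new -> 3 infected
Step 2: +3 new -> 6 infected
Step 3: +3 new -> 9 infected
Step 4: +6 new -> 15 infected
Step 5: +6 new -> 21 infected
Step 6: +5 new -> 26 infected
Step 7: +4 new -> 30 infected
Step 8: +3 new -> 33 infected
Step 9: +2 new -> 35 infected
Step 10: +1 new -> 36 infected
Step 11: +0 new -> 36 infected

Answer: 11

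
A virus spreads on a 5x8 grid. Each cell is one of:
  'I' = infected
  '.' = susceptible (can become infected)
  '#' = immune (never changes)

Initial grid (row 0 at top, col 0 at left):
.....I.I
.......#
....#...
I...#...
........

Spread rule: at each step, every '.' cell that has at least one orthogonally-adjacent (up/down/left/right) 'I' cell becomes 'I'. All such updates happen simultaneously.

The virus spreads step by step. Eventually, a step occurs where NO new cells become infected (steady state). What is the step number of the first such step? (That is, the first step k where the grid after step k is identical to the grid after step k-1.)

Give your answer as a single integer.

Step 0 (initial): 3 infected
Step 1: +6 new -> 9 infected
Step 2: +8 new -> 17 infected
Step 3: +9 new -> 26 infected
Step 4: +7 new -> 33 infected
Step 5: +3 new -> 36 infected
Step 6: +1 new -> 37 infected
Step 7: +0 new -> 37 infected

Answer: 7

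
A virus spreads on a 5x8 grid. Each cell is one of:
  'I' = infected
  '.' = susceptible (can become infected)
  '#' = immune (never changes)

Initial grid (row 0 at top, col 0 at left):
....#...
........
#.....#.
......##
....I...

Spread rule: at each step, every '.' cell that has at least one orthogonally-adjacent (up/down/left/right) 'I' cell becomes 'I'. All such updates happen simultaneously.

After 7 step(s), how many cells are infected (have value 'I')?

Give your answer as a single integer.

Answer: 34

Derivation:
Step 0 (initial): 1 infected
Step 1: +3 new -> 4 infected
Step 2: +5 new -> 9 infected
Step 3: +6 new -> 15 infected
Step 4: +5 new -> 20 infected
Step 5: +6 new -> 26 infected
Step 6: +4 new -> 30 infected
Step 7: +4 new -> 34 infected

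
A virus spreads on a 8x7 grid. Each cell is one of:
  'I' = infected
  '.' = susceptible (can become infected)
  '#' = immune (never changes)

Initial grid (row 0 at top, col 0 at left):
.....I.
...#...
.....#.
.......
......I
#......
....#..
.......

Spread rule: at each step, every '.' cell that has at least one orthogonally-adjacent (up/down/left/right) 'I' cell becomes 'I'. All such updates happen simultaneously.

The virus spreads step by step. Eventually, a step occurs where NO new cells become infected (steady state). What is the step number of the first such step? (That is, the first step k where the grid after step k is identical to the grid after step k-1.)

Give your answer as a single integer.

Answer: 10

Derivation:
Step 0 (initial): 2 infected
Step 1: +6 new -> 8 infected
Step 2: +8 new -> 16 infected
Step 3: +7 new -> 23 infected
Step 4: +7 new -> 30 infected
Step 5: +8 new -> 38 infected
Step 6: +7 new -> 45 infected
Step 7: +4 new -> 49 infected
Step 8: +2 new -> 51 infected
Step 9: +1 new -> 52 infected
Step 10: +0 new -> 52 infected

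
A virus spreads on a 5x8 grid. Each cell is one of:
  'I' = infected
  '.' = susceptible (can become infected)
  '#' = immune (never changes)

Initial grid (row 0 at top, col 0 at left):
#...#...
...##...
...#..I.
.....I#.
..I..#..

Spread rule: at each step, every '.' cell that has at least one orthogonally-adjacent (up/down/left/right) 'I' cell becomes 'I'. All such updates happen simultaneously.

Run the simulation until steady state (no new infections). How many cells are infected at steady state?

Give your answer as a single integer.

Step 0 (initial): 3 infected
Step 1: +7 new -> 10 infected
Step 2: +10 new -> 20 infected
Step 3: +6 new -> 26 infected
Step 4: +4 new -> 30 infected
Step 5: +3 new -> 33 infected
Step 6: +0 new -> 33 infected

Answer: 33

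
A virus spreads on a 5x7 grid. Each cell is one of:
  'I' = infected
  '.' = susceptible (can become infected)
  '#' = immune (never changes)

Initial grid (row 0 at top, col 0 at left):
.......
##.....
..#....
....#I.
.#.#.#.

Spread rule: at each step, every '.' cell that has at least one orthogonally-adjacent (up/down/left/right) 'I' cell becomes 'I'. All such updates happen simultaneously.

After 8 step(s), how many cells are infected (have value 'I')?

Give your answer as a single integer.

Answer: 27

Derivation:
Step 0 (initial): 1 infected
Step 1: +2 new -> 3 infected
Step 2: +4 new -> 7 infected
Step 3: +4 new -> 11 infected
Step 4: +4 new -> 15 infected
Step 5: +3 new -> 18 infected
Step 6: +3 new -> 21 infected
Step 7: +3 new -> 24 infected
Step 8: +3 new -> 27 infected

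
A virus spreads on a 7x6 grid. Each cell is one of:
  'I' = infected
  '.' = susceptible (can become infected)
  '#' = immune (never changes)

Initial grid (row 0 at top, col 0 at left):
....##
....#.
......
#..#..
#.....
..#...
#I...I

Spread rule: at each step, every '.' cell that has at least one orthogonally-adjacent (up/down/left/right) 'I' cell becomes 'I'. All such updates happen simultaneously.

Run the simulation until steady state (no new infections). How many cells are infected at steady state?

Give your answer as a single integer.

Answer: 34

Derivation:
Step 0 (initial): 2 infected
Step 1: +4 new -> 6 infected
Step 2: +5 new -> 11 infected
Step 3: +5 new -> 16 infected
Step 4: +5 new -> 21 infected
Step 5: +5 new -> 26 infected
Step 6: +4 new -> 30 infected
Step 7: +3 new -> 33 infected
Step 8: +1 new -> 34 infected
Step 9: +0 new -> 34 infected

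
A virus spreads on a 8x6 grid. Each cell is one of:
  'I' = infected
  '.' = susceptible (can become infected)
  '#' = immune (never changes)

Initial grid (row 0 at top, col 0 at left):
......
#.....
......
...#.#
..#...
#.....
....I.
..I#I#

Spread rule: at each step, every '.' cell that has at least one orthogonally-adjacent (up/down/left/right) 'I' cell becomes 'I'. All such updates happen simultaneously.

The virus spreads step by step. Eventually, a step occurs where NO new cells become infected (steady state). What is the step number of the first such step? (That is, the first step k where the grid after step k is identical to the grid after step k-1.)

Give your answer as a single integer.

Answer: 10

Derivation:
Step 0 (initial): 3 infected
Step 1: +5 new -> 8 infected
Step 2: +6 new -> 14 infected
Step 3: +5 new -> 19 infected
Step 4: +2 new -> 21 infected
Step 5: +5 new -> 26 infected
Step 6: +7 new -> 33 infected
Step 7: +5 new -> 38 infected
Step 8: +2 new -> 40 infected
Step 9: +1 new -> 41 infected
Step 10: +0 new -> 41 infected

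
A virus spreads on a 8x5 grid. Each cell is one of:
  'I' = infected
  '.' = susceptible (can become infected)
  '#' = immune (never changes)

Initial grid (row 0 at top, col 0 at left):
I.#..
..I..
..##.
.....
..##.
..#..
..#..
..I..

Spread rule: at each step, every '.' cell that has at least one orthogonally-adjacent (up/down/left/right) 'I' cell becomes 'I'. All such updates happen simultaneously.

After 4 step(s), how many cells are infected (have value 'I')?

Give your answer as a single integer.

Step 0 (initial): 3 infected
Step 1: +6 new -> 9 infected
Step 2: +8 new -> 17 infected
Step 3: +8 new -> 25 infected
Step 4: +6 new -> 31 infected

Answer: 31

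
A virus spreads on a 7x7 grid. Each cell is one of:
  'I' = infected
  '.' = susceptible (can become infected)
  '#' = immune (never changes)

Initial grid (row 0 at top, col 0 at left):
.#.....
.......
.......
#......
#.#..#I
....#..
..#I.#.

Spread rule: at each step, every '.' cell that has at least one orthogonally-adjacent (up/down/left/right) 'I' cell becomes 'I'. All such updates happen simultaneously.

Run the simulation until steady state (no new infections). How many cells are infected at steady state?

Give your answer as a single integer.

Step 0 (initial): 2 infected
Step 1: +4 new -> 6 infected
Step 2: +6 new -> 12 infected
Step 3: +6 new -> 18 infected
Step 4: +8 new -> 26 infected
Step 5: +6 new -> 32 infected
Step 6: +4 new -> 36 infected
Step 7: +3 new -> 39 infected
Step 8: +1 new -> 40 infected
Step 9: +1 new -> 41 infected
Step 10: +0 new -> 41 infected

Answer: 41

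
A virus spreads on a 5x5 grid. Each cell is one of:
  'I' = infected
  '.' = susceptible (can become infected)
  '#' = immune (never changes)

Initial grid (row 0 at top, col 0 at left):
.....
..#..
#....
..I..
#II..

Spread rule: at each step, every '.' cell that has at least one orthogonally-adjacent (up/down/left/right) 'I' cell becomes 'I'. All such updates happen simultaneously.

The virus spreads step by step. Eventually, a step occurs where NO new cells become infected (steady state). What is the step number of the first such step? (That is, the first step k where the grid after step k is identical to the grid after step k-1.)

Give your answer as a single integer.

Answer: 6

Derivation:
Step 0 (initial): 3 infected
Step 1: +4 new -> 7 infected
Step 2: +5 new -> 12 infected
Step 3: +3 new -> 15 infected
Step 4: +4 new -> 19 infected
Step 5: +3 new -> 22 infected
Step 6: +0 new -> 22 infected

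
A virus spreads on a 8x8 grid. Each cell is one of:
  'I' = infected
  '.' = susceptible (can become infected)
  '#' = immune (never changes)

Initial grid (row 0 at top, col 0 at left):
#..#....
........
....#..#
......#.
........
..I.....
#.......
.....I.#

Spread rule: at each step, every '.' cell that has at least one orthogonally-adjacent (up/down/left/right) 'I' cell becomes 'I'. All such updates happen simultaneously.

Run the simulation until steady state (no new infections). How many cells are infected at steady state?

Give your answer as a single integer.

Answer: 57

Derivation:
Step 0 (initial): 2 infected
Step 1: +7 new -> 9 infected
Step 2: +12 new -> 21 infected
Step 3: +9 new -> 30 infected
Step 4: +9 new -> 39 infected
Step 5: +6 new -> 45 infected
Step 6: +6 new -> 51 infected
Step 7: +3 new -> 54 infected
Step 8: +2 new -> 56 infected
Step 9: +1 new -> 57 infected
Step 10: +0 new -> 57 infected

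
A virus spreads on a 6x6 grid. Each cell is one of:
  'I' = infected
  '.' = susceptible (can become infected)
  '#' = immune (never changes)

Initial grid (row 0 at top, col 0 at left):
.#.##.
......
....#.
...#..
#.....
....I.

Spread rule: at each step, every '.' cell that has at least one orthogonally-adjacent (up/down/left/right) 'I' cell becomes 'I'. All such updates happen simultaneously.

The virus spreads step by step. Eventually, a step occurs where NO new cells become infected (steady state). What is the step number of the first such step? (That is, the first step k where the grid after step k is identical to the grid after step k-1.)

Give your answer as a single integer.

Step 0 (initial): 1 infected
Step 1: +3 new -> 4 infected
Step 2: +4 new -> 8 infected
Step 3: +3 new -> 11 infected
Step 4: +4 new -> 15 infected
Step 5: +3 new -> 18 infected
Step 6: +6 new -> 24 infected
Step 7: +4 new -> 28 infected
Step 8: +1 new -> 29 infected
Step 9: +1 new -> 30 infected
Step 10: +0 new -> 30 infected

Answer: 10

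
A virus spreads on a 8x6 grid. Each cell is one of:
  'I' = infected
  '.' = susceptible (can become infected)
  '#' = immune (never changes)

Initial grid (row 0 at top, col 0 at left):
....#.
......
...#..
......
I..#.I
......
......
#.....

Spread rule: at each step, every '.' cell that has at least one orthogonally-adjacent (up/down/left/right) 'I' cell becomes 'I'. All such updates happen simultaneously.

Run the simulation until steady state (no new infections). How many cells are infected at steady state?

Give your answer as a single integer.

Step 0 (initial): 2 infected
Step 1: +6 new -> 8 infected
Step 2: +9 new -> 17 infected
Step 3: +11 new -> 28 infected
Step 4: +9 new -> 37 infected
Step 5: +5 new -> 42 infected
Step 6: +2 new -> 44 infected
Step 7: +0 new -> 44 infected

Answer: 44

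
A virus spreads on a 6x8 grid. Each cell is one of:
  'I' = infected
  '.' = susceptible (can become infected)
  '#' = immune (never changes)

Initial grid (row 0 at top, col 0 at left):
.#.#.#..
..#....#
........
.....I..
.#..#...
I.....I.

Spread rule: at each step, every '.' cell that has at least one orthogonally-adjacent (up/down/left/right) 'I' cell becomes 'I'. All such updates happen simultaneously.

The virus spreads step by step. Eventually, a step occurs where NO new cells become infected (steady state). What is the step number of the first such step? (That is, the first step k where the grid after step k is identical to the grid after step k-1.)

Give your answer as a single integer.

Answer: 6

Derivation:
Step 0 (initial): 3 infected
Step 1: +9 new -> 12 infected
Step 2: +9 new -> 21 infected
Step 3: +10 new -> 31 infected
Step 4: +6 new -> 37 infected
Step 5: +3 new -> 40 infected
Step 6: +0 new -> 40 infected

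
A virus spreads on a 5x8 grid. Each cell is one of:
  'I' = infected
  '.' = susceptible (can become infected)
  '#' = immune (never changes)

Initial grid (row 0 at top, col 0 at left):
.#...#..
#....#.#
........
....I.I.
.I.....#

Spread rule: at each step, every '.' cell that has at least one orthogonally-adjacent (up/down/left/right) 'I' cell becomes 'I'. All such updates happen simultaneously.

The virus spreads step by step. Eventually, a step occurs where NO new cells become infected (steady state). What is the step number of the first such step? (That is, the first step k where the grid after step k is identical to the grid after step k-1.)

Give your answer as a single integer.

Answer: 6

Derivation:
Step 0 (initial): 3 infected
Step 1: +10 new -> 13 infected
Step 2: +10 new -> 23 infected
Step 3: +6 new -> 29 infected
Step 4: +3 new -> 32 infected
Step 5: +1 new -> 33 infected
Step 6: +0 new -> 33 infected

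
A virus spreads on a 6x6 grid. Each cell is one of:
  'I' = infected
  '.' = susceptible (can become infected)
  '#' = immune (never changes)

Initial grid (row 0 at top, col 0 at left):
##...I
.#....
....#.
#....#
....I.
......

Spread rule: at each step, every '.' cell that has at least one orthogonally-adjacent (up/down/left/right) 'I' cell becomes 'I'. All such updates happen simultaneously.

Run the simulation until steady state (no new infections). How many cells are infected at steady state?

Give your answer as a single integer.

Answer: 30

Derivation:
Step 0 (initial): 2 infected
Step 1: +6 new -> 8 infected
Step 2: +7 new -> 15 infected
Step 3: +6 new -> 21 infected
Step 4: +5 new -> 26 infected
Step 5: +2 new -> 28 infected
Step 6: +1 new -> 29 infected
Step 7: +1 new -> 30 infected
Step 8: +0 new -> 30 infected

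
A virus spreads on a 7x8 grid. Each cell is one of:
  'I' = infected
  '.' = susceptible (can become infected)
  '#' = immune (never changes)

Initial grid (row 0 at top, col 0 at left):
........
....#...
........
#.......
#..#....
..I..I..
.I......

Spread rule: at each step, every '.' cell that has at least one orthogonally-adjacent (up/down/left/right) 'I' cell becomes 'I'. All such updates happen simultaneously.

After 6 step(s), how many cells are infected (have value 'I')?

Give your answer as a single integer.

Step 0 (initial): 3 infected
Step 1: +9 new -> 12 infected
Step 2: +10 new -> 22 infected
Step 3: +8 new -> 30 infected
Step 4: +7 new -> 37 infected
Step 5: +7 new -> 44 infected
Step 6: +6 new -> 50 infected

Answer: 50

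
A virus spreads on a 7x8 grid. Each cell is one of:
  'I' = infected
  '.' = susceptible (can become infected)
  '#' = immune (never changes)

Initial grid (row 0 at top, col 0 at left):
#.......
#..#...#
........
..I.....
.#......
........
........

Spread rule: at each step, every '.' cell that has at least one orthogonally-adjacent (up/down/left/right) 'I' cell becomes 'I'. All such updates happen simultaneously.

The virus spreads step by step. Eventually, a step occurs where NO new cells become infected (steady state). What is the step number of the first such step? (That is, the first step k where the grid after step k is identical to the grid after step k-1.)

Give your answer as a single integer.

Answer: 9

Derivation:
Step 0 (initial): 1 infected
Step 1: +4 new -> 5 infected
Step 2: +7 new -> 12 infected
Step 3: +10 new -> 22 infected
Step 4: +10 new -> 32 infected
Step 5: +8 new -> 40 infected
Step 6: +6 new -> 46 infected
Step 7: +3 new -> 49 infected
Step 8: +2 new -> 51 infected
Step 9: +0 new -> 51 infected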